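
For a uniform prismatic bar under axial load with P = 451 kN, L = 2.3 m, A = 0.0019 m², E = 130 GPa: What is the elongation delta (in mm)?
Model: a uniform prismatic bar under axial load, so delta = (P·L) / (A·E).
Convert to SI units:
  P = 451 kN = 451000 N
  E = 130 GPa = 1.3 × 10¹¹ Pa
Substitute:
  delta = (451000 × 2.3) / (0.0019 × (1.3 × 10¹¹))
  delta = 0.0042 m
Convert: delta = 0.0042 m = 4.2 mm
Final answer: delta = 4.2 mm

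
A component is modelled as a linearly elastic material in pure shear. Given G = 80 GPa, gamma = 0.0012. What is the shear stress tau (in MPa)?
Model: a linearly elastic material in pure shear, so tau = G·gamma.
Convert to SI units:
  G = 80 GPa = 8 × 10¹⁰ Pa
Substitute:
  tau = (8 × 10¹⁰) × 0.0012
  tau = 9.6 × 10⁷ Pa
Convert: tau = 9.6 × 10⁷ Pa = 96 MPa
Final answer: tau = 96 MPa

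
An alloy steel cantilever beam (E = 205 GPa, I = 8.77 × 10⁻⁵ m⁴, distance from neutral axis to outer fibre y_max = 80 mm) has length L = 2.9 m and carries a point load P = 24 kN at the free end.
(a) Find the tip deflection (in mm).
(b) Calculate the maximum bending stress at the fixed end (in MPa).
(a) Tip deflection of a cantilever with an end point load: δ = P·L^3 / (3·E·I). Convert P = 24 kN = 24000 N, E = 205 GPa = 2.05 × 10¹¹ Pa.
  δ = (24000 × 2.9^3) / (3 × (2.05 × 10¹¹) × (8.77 × 10⁻⁵)) = 0.01085 m = 10.85 mm
(b) Maximum bending moment at the fixed end: M = P·L = 24000 × 2.9 = 69600 N·m. Convert y_max = 80 mm = 0.08 m.
  σ = M·y_max / I = (69600 × 0.08) / (8.77 × 10⁻⁵) = 6.349 × 10⁷ Pa = 63.49 MPa
Final answer: (a) δ = 10.85 mm, (b) σ = 63.49 MPa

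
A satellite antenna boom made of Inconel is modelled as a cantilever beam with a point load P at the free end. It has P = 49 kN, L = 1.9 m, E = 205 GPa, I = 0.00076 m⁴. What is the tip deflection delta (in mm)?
Model: a cantilever beam with a point load P at the free end, so delta = (P·L^3) / (3·E·I).
Convert to SI units:
  P = 49 kN = 49000 N
  E = 205 GPa = 2.05 × 10¹¹ Pa
Substitute:
  delta = (49000 × 1.9^3) / (3 × (2.05 × 10¹¹) × 0.00076)
  delta = 0.0007191 m
Convert: delta = 0.0007191 m = 0.7191 mm
Final answer: delta = 0.7191 mm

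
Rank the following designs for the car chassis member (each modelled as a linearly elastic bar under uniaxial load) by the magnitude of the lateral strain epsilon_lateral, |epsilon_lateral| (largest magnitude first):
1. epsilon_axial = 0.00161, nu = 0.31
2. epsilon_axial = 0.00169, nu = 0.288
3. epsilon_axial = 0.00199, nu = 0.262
Model: a linearly elastic bar under uniaxial load, so epsilon_lateral = -nu·epsilon_axial (SI units).
  Case 1: epsilon_lateral = -(0.31 × 0.00161) = -0.0004991
  Case 2: epsilon_lateral = -(0.288 × 0.00169) = -0.0004867
  Case 3: epsilon_lateral = -(0.262 × 0.00199) = -0.0005214
Ordering by |epsilon_lateral|: 0.0005214 (case 3) > 0.0004991 (case 1) > 0.0004867 (case 2)
Final answer: 3, 1, 2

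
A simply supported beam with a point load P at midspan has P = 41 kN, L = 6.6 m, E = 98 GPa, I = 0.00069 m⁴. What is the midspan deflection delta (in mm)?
Model: a simply supported beam with a point load P at midspan, so delta = (P·L^3) / (48·E·I).
Convert to SI units:
  P = 41 kN = 41000 N
  E = 98 GPa = 9.8 × 10¹⁰ Pa
Substitute:
  delta = (41000 × 6.6^3) / (48 × (9.8 × 10¹⁰) × 0.00069)
  delta = 0.003632 m
Convert: delta = 0.003632 m = 3.632 mm
Final answer: delta = 3.632 mm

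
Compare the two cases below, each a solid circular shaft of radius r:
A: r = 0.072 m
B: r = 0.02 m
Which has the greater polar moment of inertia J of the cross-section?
Model: a solid circular shaft of radius r, so J = (π·r^4) / 2 (SI units).
  A: J = (π × 0.072^4) / 2 = 4.221 × 10⁻⁵ m⁴
  B: J = (π × 0.02^4) / 2 = 2.513 × 10⁻⁷ m⁴
4.221 × 10⁻⁵ m⁴ > 2.513 × 10⁻⁷ m⁴, so A is larger.
Final answer: A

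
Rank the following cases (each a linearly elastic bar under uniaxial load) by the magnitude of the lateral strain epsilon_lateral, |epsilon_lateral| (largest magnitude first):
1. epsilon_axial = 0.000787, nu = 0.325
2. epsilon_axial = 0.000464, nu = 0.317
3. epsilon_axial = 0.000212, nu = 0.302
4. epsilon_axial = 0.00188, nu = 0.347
Model: a linearly elastic bar under uniaxial load, so epsilon_lateral = -nu·epsilon_axial (SI units).
  Case 1: epsilon_lateral = -(0.325 × 0.000787) = -0.0002558
  Case 2: epsilon_lateral = -(0.317 × 0.000464) = -0.0001471
  Case 3: epsilon_lateral = -(0.302 × 0.000212) = -6.402 × 10⁻⁵
  Case 4: epsilon_lateral = -(0.347 × 0.00188) = -0.0006524
Ordering by |epsilon_lateral|: 0.0006524 (case 4) > 0.0002558 (case 1) > 0.0001471 (case 2) > 6.402 × 10⁻⁵ (case 3)
Final answer: 4, 1, 2, 3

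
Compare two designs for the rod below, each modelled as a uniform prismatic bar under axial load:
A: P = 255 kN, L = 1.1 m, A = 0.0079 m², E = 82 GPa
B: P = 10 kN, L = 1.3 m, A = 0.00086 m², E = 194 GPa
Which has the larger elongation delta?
Model: a uniform prismatic bar under axial load, so delta = (P·L) / (A·E) (SI units).
  A: delta = (255000 × 1.1) / (0.0079 × (8.2 × 10¹⁰)) = 0.000433 m = 0.433 mm
  B: delta = (10000 × 1.3) / (0.00086 × (1.94 × 10¹¹)) = 7.792 × 10⁻⁵ m = 0.07792 mm
0.433 mm > 0.07792 mm, so A is larger.
Final answer: A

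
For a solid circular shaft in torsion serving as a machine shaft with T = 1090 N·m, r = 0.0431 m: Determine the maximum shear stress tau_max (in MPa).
Model: a solid circular shaft in torsion, so tau_max = (2·T) / (π·r^3).
Substitute:
  tau_max = (2 × 1090) / (π × 0.0431^3)
  tau_max = 8.667 × 10⁶ Pa
Convert: tau_max = 8.667 × 10⁶ Pa = 8.667 MPa
Final answer: tau_max = 8.667 MPa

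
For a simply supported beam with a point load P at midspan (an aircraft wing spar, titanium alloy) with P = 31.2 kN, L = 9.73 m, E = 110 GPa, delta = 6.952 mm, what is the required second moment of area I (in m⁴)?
Model: a simply supported beam with a point load P at midspan, so delta = (P·L^3) / (48·E·I).
Solve for I: I = (P·L^3) / (48·delta·E).
Convert to SI units:
  P = 31.2 kN = 31200 N
  E = 110 GPa = 1.1 × 10¹¹ Pa
  delta = 6.952 mm = 0.006952 m
Substitute:
  I = (31200 × 9.73^3) / (48 × 0.006952 × (1.1 × 10¹¹))
  I = 0.000783 m⁴
Final answer: I = 0.000783 m⁴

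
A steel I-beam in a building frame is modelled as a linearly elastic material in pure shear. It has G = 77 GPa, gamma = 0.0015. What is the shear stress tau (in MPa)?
Model: a linearly elastic material in pure shear, so tau = G·gamma.
Convert to SI units:
  G = 77 GPa = 7.7 × 10¹⁰ Pa
Substitute:
  tau = (7.7 × 10¹⁰) × 0.0015
  tau = 1.155 × 10⁸ Pa
Convert: tau = 1.155 × 10⁸ Pa = 115.5 MPa
Final answer: tau = 115.5 MPa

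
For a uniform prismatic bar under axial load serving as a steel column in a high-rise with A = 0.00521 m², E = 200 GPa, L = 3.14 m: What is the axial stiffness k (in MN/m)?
Model: a uniform prismatic bar under axial load, so k = (A·E) / L.
Convert to SI units:
  E = 200 GPa = 2 × 10¹¹ Pa
Substitute:
  k = (0.00521 × (2 × 10¹¹)) / 3.14
  k = 3.318 × 10⁸ N/m
Convert: k = 3.318 × 10⁸ N/m = 331.8 MN/m
Final answer: k = 331.8 MN/m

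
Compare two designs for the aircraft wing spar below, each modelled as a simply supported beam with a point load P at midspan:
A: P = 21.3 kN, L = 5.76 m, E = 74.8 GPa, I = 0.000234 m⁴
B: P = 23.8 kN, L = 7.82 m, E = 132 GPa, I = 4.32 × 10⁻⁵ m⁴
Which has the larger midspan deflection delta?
Model: a simply supported beam with a point load P at midspan, so delta = (P·L^3) / (48·E·I) (SI units).
  A: delta = (21300 × 5.76^3) / (48 × (7.48 × 10¹⁰) × 0.000234) = 0.004845 m = 4.845 mm
  B: delta = (23800 × 7.82^3) / (48 × (1.32 × 10¹¹) × (4.32 × 10⁻⁵)) = 0.04158 m = 41.58 mm
41.58 mm > 4.845 mm, so B is larger.
Final answer: B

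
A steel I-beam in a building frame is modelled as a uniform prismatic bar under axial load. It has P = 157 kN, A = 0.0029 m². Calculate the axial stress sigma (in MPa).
Model: a uniform prismatic bar under axial load, so sigma = P / A.
Convert to SI units:
  P = 157 kN = 157000 N
Substitute:
  sigma = 157000 / 0.0029
  sigma = 5.414 × 10⁷ Pa
Convert: sigma = 5.414 × 10⁷ Pa = 54.14 MPa
Final answer: sigma = 54.14 MPa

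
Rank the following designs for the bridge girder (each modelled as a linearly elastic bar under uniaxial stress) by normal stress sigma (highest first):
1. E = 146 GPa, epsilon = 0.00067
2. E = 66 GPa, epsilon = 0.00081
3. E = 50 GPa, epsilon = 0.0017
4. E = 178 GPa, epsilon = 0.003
Model: a linearly elastic bar under uniaxial stress, so sigma = E·epsilon (SI units).
  Case 1: sigma = (1.46 × 10¹¹) × 0.00067 = 9.782 × 10⁷ Pa = 97.82 MPa
  Case 2: sigma = (6.6 × 10¹⁰) × 0.00081 = 5.346 × 10⁷ Pa = 53.46 MPa
  Case 3: sigma = (5 × 10¹⁰) × 0.0017 = 8.5 × 10⁷ Pa = 85 MPa
  Case 4: sigma = (1.78 × 10¹¹) × 0.003 = 5.34 × 10⁸ Pa = 534 MPa
Ordering: 534 MPa (case 4) > 97.82 MPa (case 1) > 85 MPa (case 3) > 53.46 MPa (case 2)
Final answer: 4, 1, 3, 2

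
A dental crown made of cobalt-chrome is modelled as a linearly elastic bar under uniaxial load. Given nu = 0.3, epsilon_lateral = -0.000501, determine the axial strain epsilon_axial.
Model: a linearly elastic bar under uniaxial load, so epsilon_lateral = -nu·epsilon_axial.
Solve for epsilon_axial: epsilon_axial = -epsilon_lateral / nu.
Substitute:
  epsilon_axial = -(-0.000501) / 0.3
  epsilon_axial = 0.00167
Final answer: epsilon_axial = 0.00167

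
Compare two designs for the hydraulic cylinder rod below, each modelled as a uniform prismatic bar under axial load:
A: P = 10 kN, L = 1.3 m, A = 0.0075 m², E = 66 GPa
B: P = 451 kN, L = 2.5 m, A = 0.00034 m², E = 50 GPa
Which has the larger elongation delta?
Model: a uniform prismatic bar under axial load, so delta = (P·L) / (A·E) (SI units).
  A: delta = (10000 × 1.3) / (0.0075 × (6.6 × 10¹⁰)) = 2.626 × 10⁻⁵ m = 0.02626 mm
  B: delta = (451000 × 2.5) / (0.00034 × (5 × 10¹⁰)) = 0.06632 m = 66.32 mm
66.32 mm > 0.02626 mm, so B is larger.
Final answer: B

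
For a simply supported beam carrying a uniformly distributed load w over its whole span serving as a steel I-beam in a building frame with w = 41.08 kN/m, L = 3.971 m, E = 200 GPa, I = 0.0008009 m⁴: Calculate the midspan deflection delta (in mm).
Model: a simply supported beam carrying a uniformly distributed load w over its whole span, so delta = (5·w·L^4) / (384·E·I).
Convert to SI units:
  w = 41.08 kN/m = 41080 N/m
  E = 200 GPa = 2 × 10¹¹ Pa
Substitute:
  delta = (5 × 41080 × 3.971^4) / (384 × (2 × 10¹¹) × 0.0008009)
  delta = 0.0008303 m
Convert: delta = 0.0008303 m = 0.8303 mm
Final answer: delta = 0.8303 mm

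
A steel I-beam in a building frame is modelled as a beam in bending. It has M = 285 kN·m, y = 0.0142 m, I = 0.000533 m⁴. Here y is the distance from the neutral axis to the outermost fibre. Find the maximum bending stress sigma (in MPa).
Model: a beam in bending, so sigma = (M·y) / I.
Convert to SI units:
  M = 285 kN·m = 285000 N·m
Substitute:
  sigma = (285000 × 0.0142) / 0.000533
  sigma = 7.593 × 10⁶ Pa
Convert: sigma = 7.593 × 10⁶ Pa = 7.593 MPa
Final answer: sigma = 7.593 MPa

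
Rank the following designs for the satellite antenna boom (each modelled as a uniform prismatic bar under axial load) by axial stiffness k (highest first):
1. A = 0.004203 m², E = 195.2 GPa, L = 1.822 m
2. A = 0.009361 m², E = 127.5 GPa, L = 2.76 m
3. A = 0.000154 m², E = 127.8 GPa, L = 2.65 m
Model: a uniform prismatic bar under axial load, so k = (A·E) / L (SI units).
  Case 1: k = (0.004203 × (1.952 × 10¹¹)) / 1.822 = 4.503 × 10⁸ N/m = 450.3 MN/m
  Case 2: k = (0.009361 × (1.275 × 10¹¹)) / 2.76 = 4.324 × 10⁸ N/m = 432.4 MN/m
  Case 3: k = (0.000154 × (1.278 × 10¹¹)) / 2.65 = 7.427 × 10⁶ N/m = 7.427 MN/m
Ordering: 450.3 MN/m (case 1) > 432.4 MN/m (case 2) > 7.427 MN/m (case 3)
Final answer: 1, 2, 3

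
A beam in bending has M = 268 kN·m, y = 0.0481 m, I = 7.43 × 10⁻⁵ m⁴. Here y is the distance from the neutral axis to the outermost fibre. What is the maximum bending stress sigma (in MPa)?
Model: a beam in bending, so sigma = (M·y) / I.
Convert to SI units:
  M = 268 kN·m = 268000 N·m
Substitute:
  sigma = (268000 × 0.0481) / (7.43 × 10⁻⁵)
  sigma = 1.735 × 10⁸ Pa
Convert: sigma = 1.735 × 10⁸ Pa = 173.5 MPa
Final answer: sigma = 173.5 MPa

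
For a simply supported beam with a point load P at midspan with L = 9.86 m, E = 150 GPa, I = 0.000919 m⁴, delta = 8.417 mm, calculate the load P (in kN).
Model: a simply supported beam with a point load P at midspan, so delta = (P·L^3) / (48·E·I).
Solve for P: P = (48·delta·E·I) / L^3.
Convert to SI units:
  E = 150 GPa = 1.5 × 10¹¹ Pa
  delta = 8.417 mm = 0.008417 m
Substitute:
  P = (48 × 0.008417 × (1.5 × 10¹¹) × 0.000919) / 9.86^3
  P = 58100 N
Convert: P = 58100 N = 58.1 kN
Final answer: P = 58.1 kN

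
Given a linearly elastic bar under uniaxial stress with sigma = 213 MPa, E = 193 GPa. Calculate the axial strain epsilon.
Model: a linearly elastic bar under uniaxial stress, so epsilon = sigma / E.
Convert to SI units:
  sigma = 213 MPa = 2.13 × 10⁸ Pa
  E = 193 GPa = 1.93 × 10¹¹ Pa
Substitute:
  epsilon = (2.13 × 10⁸) / (1.93 × 10¹¹)
  epsilon = 0.001104
Final answer: epsilon = 0.001104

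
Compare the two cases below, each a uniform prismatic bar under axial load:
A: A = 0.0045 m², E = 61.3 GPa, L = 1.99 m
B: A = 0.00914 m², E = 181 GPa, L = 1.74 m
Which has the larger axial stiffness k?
Model: a uniform prismatic bar under axial load, so k = (A·E) / L (SI units).
  A: k = (0.0045 × (6.13 × 10¹⁰)) / 1.99 = 1.386 × 10⁸ N/m = 138.6 MN/m
  B: k = (0.00914 × (1.81 × 10¹¹)) / 1.74 = 9.508 × 10⁸ N/m = 950.8 MN/m
950.8 MN/m > 138.6 MN/m, so B is larger.
Final answer: B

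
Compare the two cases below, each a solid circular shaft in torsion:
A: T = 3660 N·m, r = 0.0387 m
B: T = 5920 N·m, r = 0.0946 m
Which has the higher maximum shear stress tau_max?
Model: a solid circular shaft in torsion, so tau_max = (2·T) / (π·r^3) (SI units).
  A: tau_max = (2 × 3660) / (π × 0.0387^3) = 4.02 × 10⁷ Pa = 40.2 MPa
  B: tau_max = (2 × 5920) / (π × 0.0946^3) = 4.452 × 10⁶ Pa = 4.452 MPa
40.2 MPa > 4.452 MPa, so A is larger.
Final answer: A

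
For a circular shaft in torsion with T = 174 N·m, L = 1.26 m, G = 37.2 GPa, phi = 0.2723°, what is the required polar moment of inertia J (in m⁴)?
Model: a circular shaft in torsion, so phi = (T·L) / (G·J).
Solve for J: J = (T·L) / (phi·G).
Convert to SI units:
  G = 37.2 GPa = 3.72 × 10¹⁰ Pa
  phi = 0.2723° = 0.004753 rad
Substitute:
  J = (174 × 1.26) / (0.004753 × (3.72 × 10¹⁰))
  J = 1.24 × 10⁻⁶ m⁴
Final answer: J = 1.24 × 10⁻⁶ m⁴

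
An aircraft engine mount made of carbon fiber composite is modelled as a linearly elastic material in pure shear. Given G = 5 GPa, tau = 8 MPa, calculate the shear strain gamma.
Model: a linearly elastic material in pure shear, so tau = G·gamma.
Solve for gamma: gamma = tau / G.
Convert to SI units:
  G = 5 GPa = 5 × 10⁹ Pa
  tau = 8 MPa = 8 × 10⁶ Pa
Substitute:
  gamma = (8 × 10⁶) / (5 × 10⁹)
  gamma = 0.0016
Final answer: gamma = 0.0016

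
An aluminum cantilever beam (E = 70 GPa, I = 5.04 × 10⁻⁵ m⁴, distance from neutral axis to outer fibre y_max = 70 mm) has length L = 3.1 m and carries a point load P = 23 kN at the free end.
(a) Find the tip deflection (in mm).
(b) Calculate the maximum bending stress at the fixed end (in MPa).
(a) Tip deflection of a cantilever with an end point load: δ = P·L^3 / (3·E·I). Convert P = 23 kN = 23000 N, E = 70 GPa = 7 × 10¹⁰ Pa.
  δ = (23000 × 3.1^3) / (3 × (7 × 10¹⁰) × (5.04 × 10⁻⁵)) = 0.06474 m = 64.74 mm
(b) Maximum bending moment at the fixed end: M = P·L = 23000 × 3.1 = 71300 N·m. Convert y_max = 70 mm = 0.07 m.
  σ = M·y_max / I = (71300 × 0.07) / (5.04 × 10⁻⁵) = 9.903 × 10⁷ Pa = 99.03 MPa
Final answer: (a) δ = 64.74 mm, (b) σ = 99.03 MPa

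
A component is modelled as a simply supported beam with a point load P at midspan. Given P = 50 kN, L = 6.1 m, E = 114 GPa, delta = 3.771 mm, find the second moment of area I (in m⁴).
Model: a simply supported beam with a point load P at midspan, so delta = (P·L^3) / (48·E·I).
Solve for I: I = (P·L^3) / (48·delta·E).
Convert to SI units:
  P = 50 kN = 50000 N
  E = 114 GPa = 1.14 × 10¹¹ Pa
  delta = 3.771 mm = 0.003771 m
Substitute:
  I = (50000 × 6.1^3) / (48 × 0.003771 × (1.14 × 10¹¹))
  I = 0.00055 m⁴
Final answer: I = 0.00055 m⁴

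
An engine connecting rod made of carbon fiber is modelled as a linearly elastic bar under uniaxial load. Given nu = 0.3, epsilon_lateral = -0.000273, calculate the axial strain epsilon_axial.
Model: a linearly elastic bar under uniaxial load, so epsilon_lateral = -nu·epsilon_axial.
Solve for epsilon_axial: epsilon_axial = -epsilon_lateral / nu.
Substitute:
  epsilon_axial = -(-0.000273) / 0.3
  epsilon_axial = 0.00091
Final answer: epsilon_axial = 0.00091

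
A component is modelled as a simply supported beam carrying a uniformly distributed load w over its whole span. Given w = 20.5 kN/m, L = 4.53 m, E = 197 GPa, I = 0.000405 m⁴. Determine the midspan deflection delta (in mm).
Model: a simply supported beam carrying a uniformly distributed load w over its whole span, so delta = (5·w·L^4) / (384·E·I).
Convert to SI units:
  w = 20.5 kN/m = 20500 N/m
  E = 197 GPa = 1.97 × 10¹¹ Pa
Substitute:
  delta = (5 × 20500 × 4.53^4) / (384 × (1.97 × 10¹¹) × 0.000405)
  delta = 0.001409 m
Convert: delta = 0.001409 m = 1.409 mm
Final answer: delta = 1.409 mm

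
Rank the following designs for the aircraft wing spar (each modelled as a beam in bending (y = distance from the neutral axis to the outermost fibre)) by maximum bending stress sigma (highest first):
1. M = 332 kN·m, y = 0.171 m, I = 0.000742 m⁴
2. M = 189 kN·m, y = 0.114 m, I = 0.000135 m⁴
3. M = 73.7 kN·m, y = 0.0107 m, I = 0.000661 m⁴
Model: a beam in bending (y = distance from the neutral axis to the outermost fibre), so sigma = (M·y) / I (SI units).
  Case 1: sigma = (332000 × 0.171) / 0.000742 = 7.651 × 10⁷ Pa = 76.51 MPa
  Case 2: sigma = (189000 × 0.114) / 0.000135 = 1.596 × 10⁸ Pa = 159.6 MPa
  Case 3: sigma = (73700 × 0.0107) / 0.000661 = 1.193 × 10⁶ Pa = 1.193 MPa
Ordering: 159.6 MPa (case 2) > 76.51 MPa (case 1) > 1.193 MPa (case 3)
Final answer: 2, 1, 3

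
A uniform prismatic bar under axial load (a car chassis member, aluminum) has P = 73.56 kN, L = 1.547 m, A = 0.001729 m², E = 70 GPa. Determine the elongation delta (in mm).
Model: a uniform prismatic bar under axial load, so delta = (P·L) / (A·E).
Convert to SI units:
  P = 73.56 kN = 73560 N
  E = 70 GPa = 7 × 10¹⁰ Pa
Substitute:
  delta = (73560 × 1.547) / (0.001729 × (7 × 10¹⁰))
  delta = 0.0009402 m
Convert: delta = 0.0009402 m = 0.9402 mm
Final answer: delta = 0.9402 mm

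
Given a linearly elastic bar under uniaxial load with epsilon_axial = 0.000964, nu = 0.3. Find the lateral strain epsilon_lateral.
Model: a linearly elastic bar under uniaxial load, so epsilon_lateral = -nu·epsilon_axial.
Substitute:
  epsilon_lateral = -(0.3 × 0.000964)
  epsilon_lateral = -0.0002892
Final answer: epsilon_lateral = -0.0002892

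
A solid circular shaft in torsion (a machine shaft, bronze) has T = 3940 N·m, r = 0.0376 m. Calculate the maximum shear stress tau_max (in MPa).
Model: a solid circular shaft in torsion, so tau_max = (2·T) / (π·r^3).
Substitute:
  tau_max = (2 × 3940) / (π × 0.0376^3)
  tau_max = 4.719 × 10⁷ Pa
Convert: tau_max = 4.719 × 10⁷ Pa = 47.19 MPa
Final answer: tau_max = 47.19 MPa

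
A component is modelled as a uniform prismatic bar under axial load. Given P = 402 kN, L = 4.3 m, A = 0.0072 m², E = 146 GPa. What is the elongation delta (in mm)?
Model: a uniform prismatic bar under axial load, so delta = (P·L) / (A·E).
Convert to SI units:
  P = 402 kN = 402000 N
  E = 146 GPa = 1.46 × 10¹¹ Pa
Substitute:
  delta = (402000 × 4.3) / (0.0072 × (1.46 × 10¹¹))
  delta = 0.001644 m
Convert: delta = 0.001644 m = 1.644 mm
Final answer: delta = 1.644 mm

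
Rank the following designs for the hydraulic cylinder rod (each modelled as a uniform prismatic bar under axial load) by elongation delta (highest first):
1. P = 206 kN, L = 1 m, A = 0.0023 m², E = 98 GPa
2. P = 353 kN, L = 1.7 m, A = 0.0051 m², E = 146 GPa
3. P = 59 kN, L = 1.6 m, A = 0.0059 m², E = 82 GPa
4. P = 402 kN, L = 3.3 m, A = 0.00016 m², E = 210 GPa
Model: a uniform prismatic bar under axial load, so delta = (P·L) / (A·E) (SI units).
  Case 1: delta = (206000 × 1) / (0.0023 × (9.8 × 10¹⁰)) = 0.0009139 m = 0.9139 mm
  Case 2: delta = (353000 × 1.7) / (0.0051 × (1.46 × 10¹¹)) = 0.0008059 m = 0.8059 mm
  Case 3: delta = (59000 × 1.6) / (0.0059 × (8.2 × 10¹⁰)) = 0.0001951 m = 0.1951 mm
  Case 4: delta = (402000 × 3.3) / (0.00016 × (2.1 × 10¹¹)) = 0.03948 m = 39.48 mm
Ordering: 39.48 mm (case 4) > 0.9139 mm (case 1) > 0.8059 mm (case 2) > 0.1951 mm (case 3)
Final answer: 4, 1, 2, 3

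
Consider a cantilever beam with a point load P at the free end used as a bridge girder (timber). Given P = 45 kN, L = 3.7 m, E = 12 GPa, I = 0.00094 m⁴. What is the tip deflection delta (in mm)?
Model: a cantilever beam with a point load P at the free end, so delta = (P·L^3) / (3·E·I).
Convert to SI units:
  P = 45 kN = 45000 N
  E = 12 GPa = 1.2 × 10¹⁰ Pa
Substitute:
  delta = (45000 × 3.7^3) / (3 × (1.2 × 10¹⁰) × 0.00094)
  delta = 0.06736 m
Convert: delta = 0.06736 m = 67.36 mm
Final answer: delta = 67.36 mm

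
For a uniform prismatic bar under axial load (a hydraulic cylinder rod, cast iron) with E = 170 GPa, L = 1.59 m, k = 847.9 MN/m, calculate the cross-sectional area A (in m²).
Model: a uniform prismatic bar under axial load, so k = (A·E) / L.
Solve for A: A = (k·L) / E.
Convert to SI units:
  E = 170 GPa = 1.7 × 10¹¹ Pa
  k = 847.9 MN/m = 8.479 × 10⁸ N/m
Substitute:
  A = ((8.479 × 10⁸) × 1.59) / (1.7 × 10¹¹)
  A = 0.00793 m²
Final answer: A = 0.00793 m²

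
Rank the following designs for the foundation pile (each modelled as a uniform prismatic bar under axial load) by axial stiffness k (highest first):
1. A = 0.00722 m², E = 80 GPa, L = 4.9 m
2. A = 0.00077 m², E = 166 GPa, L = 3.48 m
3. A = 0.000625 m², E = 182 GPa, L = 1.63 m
Model: a uniform prismatic bar under axial load, so k = (A·E) / L (SI units).
  Case 1: k = (0.00722 × (8 × 10¹⁰)) / 4.9 = 1.179 × 10⁸ N/m = 117.9 MN/m
  Case 2: k = (0.00077 × (1.66 × 10¹¹)) / 3.48 = 3.673 × 10⁷ N/m = 36.73 MN/m
  Case 3: k = (0.000625 × (1.82 × 10¹¹)) / 1.63 = 6.979 × 10⁷ N/m = 69.79 MN/m
Ordering: 117.9 MN/m (case 1) > 69.79 MN/m (case 3) > 36.73 MN/m (case 2)
Final answer: 1, 3, 2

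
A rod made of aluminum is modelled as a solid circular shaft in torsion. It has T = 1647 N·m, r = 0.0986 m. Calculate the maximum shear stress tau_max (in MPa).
Model: a solid circular shaft in torsion, so tau_max = (2·T) / (π·r^3).
Substitute:
  tau_max = (2 × 1647) / (π × 0.0986^3)
  tau_max = 1.094 × 10⁶ Pa
Convert: tau_max = 1.094 × 10⁶ Pa = 1.094 MPa
Final answer: tau_max = 1.094 MPa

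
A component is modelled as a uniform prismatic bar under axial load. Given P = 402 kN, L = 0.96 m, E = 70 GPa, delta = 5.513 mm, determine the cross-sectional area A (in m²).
Model: a uniform prismatic bar under axial load, so delta = (P·L) / (A·E).
Solve for A: A = (P·L) / (delta·E).
Convert to SI units:
  P = 402 kN = 402000 N
  E = 70 GPa = 7 × 10¹⁰ Pa
  delta = 5.513 mm = 0.005513 m
Substitute:
  A = (402000 × 0.96) / (0.005513 × (7 × 10¹⁰))
  A = 0.001 m²
Final answer: A = 0.001 m²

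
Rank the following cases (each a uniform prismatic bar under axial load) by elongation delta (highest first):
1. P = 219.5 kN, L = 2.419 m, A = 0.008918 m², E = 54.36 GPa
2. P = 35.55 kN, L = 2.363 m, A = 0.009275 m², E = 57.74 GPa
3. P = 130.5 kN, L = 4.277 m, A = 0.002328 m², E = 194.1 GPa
Model: a uniform prismatic bar under axial load, so delta = (P·L) / (A·E) (SI units).
  Case 1: delta = (219500 × 2.419) / (0.008918 × (5.436 × 10¹⁰)) = 0.001095 m = 1.095 mm
  Case 2: delta = (35550 × 2.363) / (0.009275 × (5.774 × 10¹⁰)) = 0.0001569 m = 0.1569 mm
  Case 3: delta = (130500 × 4.277) / (0.002328 × (1.941 × 10¹¹)) = 0.001235 m = 1.235 mm
Ordering: 1.235 mm (case 3) > 1.095 mm (case 1) > 0.1569 mm (case 2)
Final answer: 3, 1, 2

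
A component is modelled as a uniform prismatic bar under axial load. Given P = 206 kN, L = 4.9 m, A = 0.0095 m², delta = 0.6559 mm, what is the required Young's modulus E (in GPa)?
Model: a uniform prismatic bar under axial load, so delta = (P·L) / (A·E).
Solve for E: E = (P·L) / (delta·A).
Convert to SI units:
  P = 206 kN = 206000 N
  delta = 0.6559 mm = 0.0006559 m
Substitute:
  E = (206000 × 4.9) / (0.0006559 × 0.0095)
  E = 1.62 × 10¹¹ Pa
Convert: E = 1.62 × 10¹¹ Pa = 162 GPa
Final answer: E = 162 GPa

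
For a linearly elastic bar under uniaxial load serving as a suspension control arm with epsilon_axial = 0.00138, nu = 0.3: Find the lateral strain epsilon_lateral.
Model: a linearly elastic bar under uniaxial load, so epsilon_lateral = -nu·epsilon_axial.
Substitute:
  epsilon_lateral = -(0.3 × 0.00138)
  epsilon_lateral = -0.000414
Final answer: epsilon_lateral = -0.000414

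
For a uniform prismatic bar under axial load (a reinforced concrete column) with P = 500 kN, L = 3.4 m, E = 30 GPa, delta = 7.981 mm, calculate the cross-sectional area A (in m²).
Model: a uniform prismatic bar under axial load, so delta = (P·L) / (A·E).
Solve for A: A = (P·L) / (delta·E).
Convert to SI units:
  P = 500 kN = 500000 N
  E = 30 GPa = 3 × 10¹⁰ Pa
  delta = 7.981 mm = 0.007981 m
Substitute:
  A = (500000 × 3.4) / (0.007981 × (3 × 10¹⁰))
  A = 0.0071 m²
Final answer: A = 0.0071 m²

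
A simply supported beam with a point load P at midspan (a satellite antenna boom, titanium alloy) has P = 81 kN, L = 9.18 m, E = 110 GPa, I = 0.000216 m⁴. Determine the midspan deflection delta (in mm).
Model: a simply supported beam with a point load P at midspan, so delta = (P·L^3) / (48·E·I).
Convert to SI units:
  P = 81 kN = 81000 N
  E = 110 GPa = 1.1 × 10¹¹ Pa
Substitute:
  delta = (81000 × 9.18^3) / (48 × (1.1 × 10¹¹) × 0.000216)
  delta = 0.05494 m
Convert: delta = 0.05494 m = 54.94 mm
Final answer: delta = 54.94 mm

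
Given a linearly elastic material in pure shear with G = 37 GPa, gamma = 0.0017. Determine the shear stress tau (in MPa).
Model: a linearly elastic material in pure shear, so tau = G·gamma.
Convert to SI units:
  G = 37 GPa = 3.7 × 10¹⁰ Pa
Substitute:
  tau = (3.7 × 10¹⁰) × 0.0017
  tau = 6.29 × 10⁷ Pa
Convert: tau = 6.29 × 10⁷ Pa = 62.9 MPa
Final answer: tau = 62.9 MPa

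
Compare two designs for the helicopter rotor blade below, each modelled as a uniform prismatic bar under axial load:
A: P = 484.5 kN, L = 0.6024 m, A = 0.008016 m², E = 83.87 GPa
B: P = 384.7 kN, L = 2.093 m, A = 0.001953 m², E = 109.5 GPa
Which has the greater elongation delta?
Model: a uniform prismatic bar under axial load, so delta = (P·L) / (A·E) (SI units).
  A: delta = (484500 × 0.6024) / (0.008016 × (8.387 × 10¹⁰)) = 0.0004341 m = 0.4341 mm
  B: delta = (384700 × 2.093) / (0.001953 × (1.095 × 10¹¹)) = 0.003765 m = 3.765 mm
3.765 mm > 0.4341 mm, so B is larger.
Final answer: B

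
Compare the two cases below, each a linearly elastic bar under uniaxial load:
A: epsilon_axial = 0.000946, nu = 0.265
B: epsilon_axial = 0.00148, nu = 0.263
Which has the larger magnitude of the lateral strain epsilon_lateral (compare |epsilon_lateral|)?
Model: a linearly elastic bar under uniaxial load, so epsilon_lateral = -nu·epsilon_axial (SI units).
  A: epsilon_lateral = -(0.265 × 0.000946) = -0.0002507
  B: epsilon_lateral = -(0.263 × 0.00148) = -0.0003892
|epsilon_lateral|: A = 0.0002507, B = 0.0003892, so B is larger in magnitude.
Final answer: B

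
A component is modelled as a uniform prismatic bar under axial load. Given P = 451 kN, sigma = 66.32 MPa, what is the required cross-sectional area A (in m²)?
Model: a uniform prismatic bar under axial load, so sigma = P / A.
Solve for A: A = P / sigma.
Convert to SI units:
  P = 451 kN = 451000 N
  sigma = 66.32 MPa = 6.632 × 10⁷ Pa
Substitute:
  A = 451000 / (6.632 × 10⁷)
  A = 0.0068 m²
Final answer: A = 0.0068 m²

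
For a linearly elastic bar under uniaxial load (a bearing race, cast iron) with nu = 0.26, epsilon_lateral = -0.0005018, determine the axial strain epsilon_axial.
Model: a linearly elastic bar under uniaxial load, so epsilon_lateral = -nu·epsilon_axial.
Solve for epsilon_axial: epsilon_axial = -epsilon_lateral / nu.
Substitute:
  epsilon_axial = -(-0.0005018) / 0.26
  epsilon_axial = 0.00193
Final answer: epsilon_axial = 0.00193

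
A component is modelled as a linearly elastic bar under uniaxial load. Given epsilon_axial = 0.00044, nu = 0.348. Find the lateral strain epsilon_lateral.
Model: a linearly elastic bar under uniaxial load, so epsilon_lateral = -nu·epsilon_axial.
Substitute:
  epsilon_lateral = -(0.348 × 0.00044)
  epsilon_lateral = -0.0001531
Final answer: epsilon_lateral = -0.0001531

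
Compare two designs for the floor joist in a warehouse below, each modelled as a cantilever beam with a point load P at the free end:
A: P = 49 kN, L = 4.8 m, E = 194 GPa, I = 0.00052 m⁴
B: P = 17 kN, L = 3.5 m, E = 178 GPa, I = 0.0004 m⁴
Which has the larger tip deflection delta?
Model: a cantilever beam with a point load P at the free end, so delta = (P·L^3) / (3·E·I) (SI units).
  A: delta = (49000 × 4.8^3) / (3 × (1.94 × 10¹¹) × 0.00052) = 0.01791 m = 17.91 mm
  B: delta = (17000 × 3.5^3) / (3 × (1.78 × 10¹¹) × 0.0004) = 0.003412 m = 3.412 mm
17.91 mm > 3.412 mm, so A is larger.
Final answer: A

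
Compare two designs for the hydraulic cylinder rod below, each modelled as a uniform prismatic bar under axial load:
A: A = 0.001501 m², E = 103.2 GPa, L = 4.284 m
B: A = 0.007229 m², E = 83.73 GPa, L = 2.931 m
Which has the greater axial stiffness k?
Model: a uniform prismatic bar under axial load, so k = (A·E) / L (SI units).
  A: k = (0.001501 × (1.032 × 10¹¹)) / 4.284 = 3.616 × 10⁷ N/m = 36.16 MN/m
  B: k = (0.007229 × (8.373 × 10¹⁰)) / 2.931 = 2.065 × 10⁸ N/m = 206.5 MN/m
206.5 MN/m > 36.16 MN/m, so B is larger.
Final answer: B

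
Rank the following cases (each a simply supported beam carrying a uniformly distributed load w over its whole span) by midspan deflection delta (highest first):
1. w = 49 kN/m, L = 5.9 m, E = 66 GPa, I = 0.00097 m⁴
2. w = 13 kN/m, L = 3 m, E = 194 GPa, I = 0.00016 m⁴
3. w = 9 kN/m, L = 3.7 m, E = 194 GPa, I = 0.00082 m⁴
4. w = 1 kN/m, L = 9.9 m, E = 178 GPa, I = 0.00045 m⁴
Model: a simply supported beam carrying a uniformly distributed load w over its whole span, so delta = (5·w·L^4) / (384·E·I) (SI units).
  Case 1: delta = (5 × 49000 × 5.9^4) / (384 × (6.6 × 10¹⁰) × 0.00097) = 0.01208 m = 12.08 mm
  Case 2: delta = (5 × 13000 × 3^4) / (384 × (1.94 × 10¹¹) × 0.00016) = 0.0004417 m = 0.4417 mm
  Case 3: delta = (5 × 9000 × 3.7^4) / (384 × (1.94 × 10¹¹) × 0.00082) = 0.0001381 m = 0.1381 mm
  Case 4: delta = (5 × 1000 × 9.9^4) / (384 × (1.78 × 10¹¹) × 0.00045) = 0.001562 m = 1.562 mm
Ordering: 12.08 mm (case 1) > 1.562 mm (case 4) > 0.4417 mm (case 2) > 0.1381 mm (case 3)
Final answer: 1, 4, 2, 3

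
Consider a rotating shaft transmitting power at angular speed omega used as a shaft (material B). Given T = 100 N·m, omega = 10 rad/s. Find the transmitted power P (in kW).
Model: a rotating shaft transmitting power at angular speed omega, so P = T·omega.
Substitute:
  P = 100 × 10
  P = 1000 W
Convert: P = 1000 W = 1 kW
Final answer: P = 1 kW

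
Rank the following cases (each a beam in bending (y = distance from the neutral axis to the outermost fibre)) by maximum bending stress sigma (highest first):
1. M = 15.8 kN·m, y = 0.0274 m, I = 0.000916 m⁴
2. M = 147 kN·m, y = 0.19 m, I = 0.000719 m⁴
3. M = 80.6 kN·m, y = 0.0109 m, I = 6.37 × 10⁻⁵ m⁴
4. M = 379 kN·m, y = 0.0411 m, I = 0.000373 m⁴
Model: a beam in bending (y = distance from the neutral axis to the outermost fibre), so sigma = (M·y) / I (SI units).
  Case 1: sigma = (15800 × 0.0274) / 0.000916 = 472600 Pa = 0.4726 MPa
  Case 2: sigma = (147000 × 0.19) / 0.000719 = 3.885 × 10⁷ Pa = 38.85 MPa
  Case 3: sigma = (80600 × 0.0109) / (6.37 × 10⁻⁵) = 1.379 × 10⁷ Pa = 13.79 MPa
  Case 4: sigma = (379000 × 0.0411) / 0.000373 = 4.176 × 10⁷ Pa = 41.76 MPa
Ordering: 41.76 MPa (case 4) > 38.85 MPa (case 2) > 13.79 MPa (case 3) > 0.4726 MPa (case 1)
Final answer: 4, 2, 3, 1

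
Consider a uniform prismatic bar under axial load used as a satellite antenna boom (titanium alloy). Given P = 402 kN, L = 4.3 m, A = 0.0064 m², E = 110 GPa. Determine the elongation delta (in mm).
Model: a uniform prismatic bar under axial load, so delta = (P·L) / (A·E).
Convert to SI units:
  P = 402 kN = 402000 N
  E = 110 GPa = 1.1 × 10¹¹ Pa
Substitute:
  delta = (402000 × 4.3) / (0.0064 × (1.1 × 10¹¹))
  delta = 0.002455 m
Convert: delta = 0.002455 m = 2.455 mm
Final answer: delta = 2.455 mm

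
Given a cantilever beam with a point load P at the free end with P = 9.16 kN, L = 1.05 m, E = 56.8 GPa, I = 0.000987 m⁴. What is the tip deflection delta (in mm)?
Model: a cantilever beam with a point load P at the free end, so delta = (P·L^3) / (3·E·I).
Convert to SI units:
  P = 9.16 kN = 9160 N
  E = 56.8 GPa = 5.68 × 10¹⁰ Pa
Substitute:
  delta = (9160 × 1.05^3) / (3 × (5.68 × 10¹⁰) × 0.000987)
  delta = 6.305 × 10⁻⁵ m
Convert: delta = 6.305 × 10⁻⁵ m = 0.06305 mm
Final answer: delta = 0.06305 mm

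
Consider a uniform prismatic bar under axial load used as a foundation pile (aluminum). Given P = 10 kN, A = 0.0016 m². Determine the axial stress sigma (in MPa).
Model: a uniform prismatic bar under axial load, so sigma = P / A.
Convert to SI units:
  P = 10 kN = 10000 N
Substitute:
  sigma = 10000 / 0.0016
  sigma = 6.25 × 10⁶ Pa
Convert: sigma = 6.25 × 10⁶ Pa = 6.25 MPa
Final answer: sigma = 6.25 MPa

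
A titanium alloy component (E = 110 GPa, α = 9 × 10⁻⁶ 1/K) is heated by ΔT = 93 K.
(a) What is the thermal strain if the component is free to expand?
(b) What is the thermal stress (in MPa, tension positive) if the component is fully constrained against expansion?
(a) Free thermal strain ε_th = α·ΔT = (9 × 10⁻⁶) × 93 = 0.000837
(b) Fully constrained, the expansion is suppressed, so σ = -E·α·ΔT. Convert E = 110 GPa = 1.1 × 10¹¹ Pa.
  σ = -(1.1 × 10¹¹) × (9 × 10⁻⁶) × 93 = -9.207 × 10⁷ Pa = -92.07 MPa (compressive)
Final answer: (a) ε_th = 0.000837, (b) σ = -92.07 MPa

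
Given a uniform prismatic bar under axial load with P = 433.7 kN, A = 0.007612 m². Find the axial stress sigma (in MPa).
Model: a uniform prismatic bar under axial load, so sigma = P / A.
Convert to SI units:
  P = 433.7 kN = 433700 N
Substitute:
  sigma = 433700 / 0.007612
  sigma = 5.698 × 10⁷ Pa
Convert: sigma = 5.698 × 10⁷ Pa = 56.98 MPa
Final answer: sigma = 56.98 MPa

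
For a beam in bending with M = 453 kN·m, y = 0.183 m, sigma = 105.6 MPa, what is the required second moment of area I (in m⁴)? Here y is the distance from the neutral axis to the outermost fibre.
Model: a beam in bending, so sigma = (M·y) / I.
Solve for I: I = (M·y) / sigma.
Convert to SI units:
  M = 453 kN·m = 453000 N·m
  sigma = 105.6 MPa = 1.056 × 10⁸ Pa
Substitute:
  I = (453000 × 0.183) / (1.056 × 10⁸)
  I = 0.000785 m⁴
Final answer: I = 0.000785 m⁴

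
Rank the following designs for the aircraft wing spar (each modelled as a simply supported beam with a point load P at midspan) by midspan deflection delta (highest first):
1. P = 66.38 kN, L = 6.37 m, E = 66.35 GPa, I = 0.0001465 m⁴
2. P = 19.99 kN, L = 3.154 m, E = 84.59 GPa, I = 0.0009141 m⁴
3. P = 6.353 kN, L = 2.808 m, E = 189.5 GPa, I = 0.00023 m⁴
Model: a simply supported beam with a point load P at midspan, so delta = (P·L^3) / (48·E·I) (SI units).
  Case 1: delta = (66380 × 6.37^3) / (48 × (6.635 × 10¹⁰) × 0.0001465) = 0.03677 m = 36.77 mm
  Case 2: delta = (19990 × 3.154^3) / (48 × (8.459 × 10¹⁰) × 0.0009141) = 0.000169 m = 0.169 mm
  Case 3: delta = (6353 × 2.808^3) / (48 × (1.895 × 10¹¹) × 0.00023) = 6.723 × 10⁻⁵ m = 0.06723 mm
Ordering: 36.77 mm (case 1) > 0.169 mm (case 2) > 0.06723 mm (case 3)
Final answer: 1, 2, 3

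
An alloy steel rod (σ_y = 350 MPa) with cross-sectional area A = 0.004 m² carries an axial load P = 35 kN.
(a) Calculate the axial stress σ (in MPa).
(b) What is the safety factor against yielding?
(a) Axial stress σ = P/A. Convert P = 35 kN = 35000 N.
  σ = 35000 / 0.004 = 8.75 × 10⁶ Pa = 8.75 MPa
(b) Safety factor SF = σ_y/σ = 350 / 8.75 = 40
Final answer: (a) σ = 8.75 MPa, (b) SF = 40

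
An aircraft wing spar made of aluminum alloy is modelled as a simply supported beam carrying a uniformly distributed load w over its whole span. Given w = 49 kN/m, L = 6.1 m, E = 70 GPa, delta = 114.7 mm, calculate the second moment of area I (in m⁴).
Model: a simply supported beam carrying a uniformly distributed load w over its whole span, so delta = (5·w·L^4) / (384·E·I).
Solve for I: I = (5·w·L^4) / (384·delta·E).
Convert to SI units:
  w = 49 kN/m = 49000 N/m
  E = 70 GPa = 7 × 10¹⁰ Pa
  delta = 114.7 mm = 0.1147 m
Substitute:
  I = (5 × 49000 × 6.1^4) / (384 × 0.1147 × (7 × 10¹⁰))
  I = 0.00011 m⁴
Final answer: I = 0.00011 m⁴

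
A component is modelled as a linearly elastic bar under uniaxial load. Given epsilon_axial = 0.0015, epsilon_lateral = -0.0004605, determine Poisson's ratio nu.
Model: a linearly elastic bar under uniaxial load, so epsilon_lateral = -nu·epsilon_axial.
Solve for nu: nu = -epsilon_lateral / epsilon_axial.
Substitute:
  nu = -(-0.0004605) / 0.0015
  nu = 0.307
Final answer: nu = 0.307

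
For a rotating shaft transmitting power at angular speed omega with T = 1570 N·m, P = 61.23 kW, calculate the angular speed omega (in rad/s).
Model: a rotating shaft transmitting power at angular speed omega, so P = T·omega.
Solve for omega: omega = P / T.
Convert to SI units:
  P = 61.23 kW = 61230 W
Substitute:
  omega = 61230 / 1570
  omega = 39 rad/s
Final answer: omega = 39 rad/s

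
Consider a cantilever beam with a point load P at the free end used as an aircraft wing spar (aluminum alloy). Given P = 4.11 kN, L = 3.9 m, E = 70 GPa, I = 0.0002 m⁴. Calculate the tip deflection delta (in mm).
Model: a cantilever beam with a point load P at the free end, so delta = (P·L^3) / (3·E·I).
Convert to SI units:
  P = 4.11 kN = 4110 N
  E = 70 GPa = 7 × 10¹⁰ Pa
Substitute:
  delta = (4110 × 3.9^3) / (3 × (7 × 10¹⁰) × 0.0002)
  delta = 0.005805 m
Convert: delta = 0.005805 m = 5.805 mm
Final answer: delta = 5.805 mm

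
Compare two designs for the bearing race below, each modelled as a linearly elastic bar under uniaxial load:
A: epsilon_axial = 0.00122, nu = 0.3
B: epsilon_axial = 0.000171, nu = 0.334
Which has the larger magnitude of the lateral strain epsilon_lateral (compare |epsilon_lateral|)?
Model: a linearly elastic bar under uniaxial load, so epsilon_lateral = -nu·epsilon_axial (SI units).
  A: epsilon_lateral = -(0.3 × 0.00122) = -0.000366
  B: epsilon_lateral = -(0.334 × 0.000171) = -5.711 × 10⁻⁵
|epsilon_lateral|: A = 0.000366, B = 5.711 × 10⁻⁵, so A is larger in magnitude.
Final answer: A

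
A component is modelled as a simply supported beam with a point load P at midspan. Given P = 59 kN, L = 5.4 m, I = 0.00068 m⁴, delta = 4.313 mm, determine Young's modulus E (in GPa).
Model: a simply supported beam with a point load P at midspan, so delta = (P·L^3) / (48·E·I).
Solve for E: E = (P·L^3) / (48·delta·I).
Convert to SI units:
  P = 59 kN = 59000 N
  delta = 4.313 mm = 0.004313 m
Substitute:
  E = (59000 × 5.4^3) / (48 × 0.004313 × 0.00068)
  E = 6.599 × 10¹⁰ Pa
Convert: E = 6.599 × 10¹⁰ Pa = 65.99 GPa
Final answer: E = 65.99 GPa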